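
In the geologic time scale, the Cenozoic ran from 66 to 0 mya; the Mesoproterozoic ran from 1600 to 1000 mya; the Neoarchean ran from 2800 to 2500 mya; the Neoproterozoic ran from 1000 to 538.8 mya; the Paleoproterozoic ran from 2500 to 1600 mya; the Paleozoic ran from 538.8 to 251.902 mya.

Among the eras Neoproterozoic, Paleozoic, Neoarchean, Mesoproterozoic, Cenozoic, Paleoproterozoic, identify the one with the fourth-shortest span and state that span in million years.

Neoproterozoic, 461.2 million years

Start − end for each: Neoproterozoic 1000 − 538.8 = 461.2; Paleozoic 538.8 − 251.902 = 286.898; Neoarchean 2800 − 2500 = 300; Mesoproterozoic 1600 − 1000 = 600; Cenozoic 66 − 0 = 66; Paleoproterozoic 2500 − 1600 = 900.
Ranking these from shortest: Cenozoic < Paleozoic < Neoarchean < Neoproterozoic < Mesoproterozoic < Paleoproterozoic.
Position 4 in that ranking is Neoproterozoic, which lasted 461.2 Myr.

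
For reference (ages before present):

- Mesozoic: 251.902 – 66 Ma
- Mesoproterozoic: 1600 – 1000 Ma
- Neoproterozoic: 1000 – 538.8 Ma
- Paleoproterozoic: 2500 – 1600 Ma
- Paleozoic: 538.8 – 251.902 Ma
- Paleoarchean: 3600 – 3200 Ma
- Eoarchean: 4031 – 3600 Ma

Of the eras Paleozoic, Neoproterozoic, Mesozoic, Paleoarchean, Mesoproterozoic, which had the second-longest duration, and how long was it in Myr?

Durations: Paleozoic 286.898; Neoproterozoic 461.2; Mesozoic 185.902; Paleoarchean 400; Mesoproterozoic 600 Myr.
Sorted longest-first: Mesoproterozoic (600), Neoproterozoic (461.2), Paleoarchean (400), Paleozoic (286.898), Mesozoic (185.902).
The second longest is Neoproterozoic at 461.2 Myr.

Neoproterozoic, 461.2 million years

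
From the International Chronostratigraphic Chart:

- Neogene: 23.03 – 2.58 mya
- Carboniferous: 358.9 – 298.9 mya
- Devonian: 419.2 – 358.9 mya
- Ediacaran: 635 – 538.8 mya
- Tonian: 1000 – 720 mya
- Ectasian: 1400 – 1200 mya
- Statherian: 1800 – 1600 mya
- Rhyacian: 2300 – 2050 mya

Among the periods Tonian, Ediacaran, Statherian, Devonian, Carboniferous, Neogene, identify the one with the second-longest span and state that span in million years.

Statherian, 200 million years

Durations: Tonian 280; Ediacaran 96.2; Statherian 200; Devonian 60.3; Carboniferous 60; Neogene 20.45 Myr.
Sorted longest-first: Tonian (280), Statherian (200), Ediacaran (96.2), Devonian (60.3), Carboniferous (60), Neogene (20.45).
The second longest is Statherian at 200 Myr.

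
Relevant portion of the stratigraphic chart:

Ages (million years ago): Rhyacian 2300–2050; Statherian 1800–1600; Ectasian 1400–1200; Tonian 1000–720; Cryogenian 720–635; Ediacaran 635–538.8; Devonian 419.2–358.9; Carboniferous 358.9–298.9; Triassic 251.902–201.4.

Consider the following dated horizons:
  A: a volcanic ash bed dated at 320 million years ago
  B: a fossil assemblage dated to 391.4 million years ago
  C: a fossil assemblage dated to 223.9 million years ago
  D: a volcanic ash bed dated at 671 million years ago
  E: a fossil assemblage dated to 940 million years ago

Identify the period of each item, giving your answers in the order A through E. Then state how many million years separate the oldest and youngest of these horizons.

A — Carboniferous; B — Devonian; C — Triassic; D — Cryogenian; E — Tonian; span 716.1 million years

A: 320 Ma lies in 358.9–298.9 Ma, so Carboniferous.
B: 391.4 Ma lies in 419.2–358.9 Ma, so Devonian.
C: 223.9 Ma lies in 251.902–201.4 Ma, so Triassic.
D: 671 Ma lies in 720–635 Ma, so Cryogenian.
E: 940 Ma lies in 1000–720 Ma, so Tonian.
Oldest = 940 Ma, youngest = 223.9 Ma → span 716.1 Myr.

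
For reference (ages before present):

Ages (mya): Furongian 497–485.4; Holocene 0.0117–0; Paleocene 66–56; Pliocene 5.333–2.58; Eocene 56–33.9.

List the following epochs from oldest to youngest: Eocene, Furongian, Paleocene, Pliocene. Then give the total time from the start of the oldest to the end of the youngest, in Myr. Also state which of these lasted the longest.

Start ages (Ma): Furongian 497, Paleocene 66, Eocene 56, Pliocene 5.333.
Ordered oldest to youngest: Furongian, Paleocene, Eocene, Pliocene.
Span = 497 − 2.58 = 494.42 Myr.
Durations: Pliocene 2.753, Paleocene 10, Eocene 22.1, Furongian 11.6 → longest is Eocene (22.1 Myr).

Furongian, Paleocene, Eocene, Pliocene; total span 494.42 Myr; longest is Eocene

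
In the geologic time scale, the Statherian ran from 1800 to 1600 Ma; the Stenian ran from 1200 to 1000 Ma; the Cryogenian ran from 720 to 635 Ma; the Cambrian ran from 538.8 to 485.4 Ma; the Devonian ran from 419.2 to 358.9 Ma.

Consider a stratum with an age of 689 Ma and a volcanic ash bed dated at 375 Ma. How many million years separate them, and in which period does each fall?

Elapsed time: 689 − 375 = 314 Myr.
689 Ma lies within 720–635 Ma: Cryogenian.
375 Ma lies within 419.2–358.9 Ma: Devonian.

314 million years apart; the first in the Cryogenian, the second in the Devonian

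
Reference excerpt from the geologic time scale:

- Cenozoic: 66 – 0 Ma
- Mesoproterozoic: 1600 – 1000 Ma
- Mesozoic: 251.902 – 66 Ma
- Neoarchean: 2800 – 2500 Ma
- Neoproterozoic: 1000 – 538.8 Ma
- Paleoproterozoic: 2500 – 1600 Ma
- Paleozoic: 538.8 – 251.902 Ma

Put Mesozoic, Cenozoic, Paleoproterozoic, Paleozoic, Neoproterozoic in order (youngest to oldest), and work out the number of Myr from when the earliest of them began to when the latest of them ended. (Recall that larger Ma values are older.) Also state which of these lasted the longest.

Cenozoic, Mesozoic, Paleozoic, Neoproterozoic, Paleoproterozoic; total span 2500 Myr; longest is Paleoproterozoic

From the excerpt: Mesozoic 251.902–66; Cenozoic 66–0; Paleoproterozoic 2500–1600; Paleozoic 538.8–251.902; Neoproterozoic 1000–538.8 (Ma).
Larger Ma is earlier, so the oldest is Paleoproterozoic and the youngest is Cenozoic; youngest to oldest: Cenozoic, Mesozoic, Paleozoic, Neoproterozoic, Paleoproterozoic.
Oldest start 2500 minus youngest end 0 gives 2500 Myr overall.
Individual lengths (start − end): Cenozoic 66; Mesozoic 185.902; Paleozoic 286.898; Paleoproterozoic 900; Neoproterozoic 461.2. The largest is Paleoproterozoic at 900 Myr.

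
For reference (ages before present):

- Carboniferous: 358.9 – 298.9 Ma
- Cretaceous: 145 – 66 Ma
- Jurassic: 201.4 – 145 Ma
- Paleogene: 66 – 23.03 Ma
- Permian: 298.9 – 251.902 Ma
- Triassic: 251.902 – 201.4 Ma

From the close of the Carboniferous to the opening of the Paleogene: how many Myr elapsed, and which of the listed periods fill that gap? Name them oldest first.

232.9 million years; Permian, Triassic, Jurassic, Cretaceous

The Carboniferous closes at 298.9 Ma and the Paleogene opens at 66 Ma, so the interval is 298.9 − 66 = 232.9 Myr.
A period fits inside if it starts at or after 298.9 Ma and ends at or before 66 Ma; oldest first that gives Permian, Triassic, Jurassic, Cretaceous.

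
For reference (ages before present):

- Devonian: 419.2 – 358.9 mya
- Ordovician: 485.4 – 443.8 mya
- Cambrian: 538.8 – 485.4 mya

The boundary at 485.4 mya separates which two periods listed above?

The Cambrian ends at 485.4 mya and the Ordovician begins at 485.4 mya, so they share that boundary.

Cambrian and Ordovician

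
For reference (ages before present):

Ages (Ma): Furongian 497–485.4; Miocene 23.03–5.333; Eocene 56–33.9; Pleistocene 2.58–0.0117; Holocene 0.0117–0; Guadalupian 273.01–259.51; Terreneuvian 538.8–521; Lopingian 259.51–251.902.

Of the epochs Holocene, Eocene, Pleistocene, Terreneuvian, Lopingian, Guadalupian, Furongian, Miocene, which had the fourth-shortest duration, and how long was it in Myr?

Start − end for each: Holocene 0.0117 − 0 = 0.0117; Eocene 56 − 33.9 = 22.1; Pleistocene 2.58 − 0.0117 = 2.5683; Terreneuvian 538.8 − 521 = 17.8; Lopingian 259.51 − 251.902 = 7.608; Guadalupian 273.01 − 259.51 = 13.5; Furongian 497 − 485.4 = 11.6; Miocene 23.03 − 5.333 = 17.697.
Ranking these from shortest: Holocene < Pleistocene < Lopingian < Furongian < Guadalupian < Miocene < Terreneuvian < Eocene.
Position 4 in that ranking is Furongian, which lasted 11.6 Myr.

Furongian, 11.6 million years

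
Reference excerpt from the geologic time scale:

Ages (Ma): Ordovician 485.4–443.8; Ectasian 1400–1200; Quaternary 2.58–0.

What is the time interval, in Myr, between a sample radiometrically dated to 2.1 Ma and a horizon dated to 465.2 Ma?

463.1 million years

465.2 − 2.1 = 463.1 million years.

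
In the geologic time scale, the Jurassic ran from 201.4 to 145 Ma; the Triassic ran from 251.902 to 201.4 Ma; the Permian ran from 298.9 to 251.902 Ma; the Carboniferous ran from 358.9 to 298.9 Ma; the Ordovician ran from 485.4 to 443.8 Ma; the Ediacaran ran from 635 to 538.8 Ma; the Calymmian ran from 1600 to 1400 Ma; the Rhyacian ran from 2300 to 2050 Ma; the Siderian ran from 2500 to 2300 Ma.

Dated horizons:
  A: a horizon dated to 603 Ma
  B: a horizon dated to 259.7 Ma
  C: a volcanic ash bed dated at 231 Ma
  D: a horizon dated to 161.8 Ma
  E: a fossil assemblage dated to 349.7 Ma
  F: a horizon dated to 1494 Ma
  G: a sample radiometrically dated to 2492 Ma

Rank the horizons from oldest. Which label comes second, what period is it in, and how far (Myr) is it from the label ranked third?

Larger Ma means older, so oldest first: G 2492 > F 1494 > A 603 > E 349.7 > B 259.7 > C 231 > D 161.8.
Counting 2 along gives F (1494 Ma); the excerpt puts that inside the Calymmian, 1600–1400 Ma.
Next in line is A (603 Ma), and 1494 − 603 = 891 Myr.

F, in the Calymmian; 891 million years to A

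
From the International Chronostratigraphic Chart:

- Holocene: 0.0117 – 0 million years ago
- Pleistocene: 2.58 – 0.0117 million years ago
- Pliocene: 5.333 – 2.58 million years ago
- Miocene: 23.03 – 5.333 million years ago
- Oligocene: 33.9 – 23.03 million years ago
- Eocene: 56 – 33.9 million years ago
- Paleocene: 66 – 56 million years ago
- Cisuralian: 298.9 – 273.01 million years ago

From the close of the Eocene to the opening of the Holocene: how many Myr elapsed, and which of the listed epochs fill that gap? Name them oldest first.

The Eocene closes at 33.9 Ma and the Holocene opens at 0.0117 Ma, so the interval is 33.9 − 0.0117 = 33.8883 Myr.
An epoch fits inside if it starts at or after 33.9 Ma and ends at or before 0.0117 Ma; oldest first that gives Oligocene, Miocene, Pliocene, Pleistocene.

33.8883 million years; Oligocene, Miocene, Pliocene, Pleistocene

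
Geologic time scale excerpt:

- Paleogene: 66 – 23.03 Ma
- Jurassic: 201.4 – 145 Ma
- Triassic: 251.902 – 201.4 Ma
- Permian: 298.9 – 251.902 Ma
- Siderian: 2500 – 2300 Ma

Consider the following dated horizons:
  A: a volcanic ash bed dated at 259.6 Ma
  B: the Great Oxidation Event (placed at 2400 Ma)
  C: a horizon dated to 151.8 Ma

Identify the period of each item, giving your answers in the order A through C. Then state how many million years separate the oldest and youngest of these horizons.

Match each age against the start–end ranges in the excerpt: A = 259.6 Ma → Permian (298.9–251.902); B = 2400 Ma → Siderian (2500–2300); C = 151.8 Ma → Jurassic (201.4–145).
The largest age is 2400 Ma and the smallest is 151.8 Ma; their difference is 2248.2 Myr.

A — Permian; B — Siderian; C — Jurassic; span 2248.2 million years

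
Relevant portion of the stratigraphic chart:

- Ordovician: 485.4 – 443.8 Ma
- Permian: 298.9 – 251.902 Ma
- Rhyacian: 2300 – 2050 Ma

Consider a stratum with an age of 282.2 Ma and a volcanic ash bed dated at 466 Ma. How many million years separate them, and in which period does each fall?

183.8 million years apart; the first in the Permian, the second in the Ordovician

Elapsed time: 466 − 282.2 = 183.8 Myr.
282.2 Ma lies within 298.9–251.902 Ma: Permian.
466 Ma lies within 485.4–443.8 Ma: Ordovician.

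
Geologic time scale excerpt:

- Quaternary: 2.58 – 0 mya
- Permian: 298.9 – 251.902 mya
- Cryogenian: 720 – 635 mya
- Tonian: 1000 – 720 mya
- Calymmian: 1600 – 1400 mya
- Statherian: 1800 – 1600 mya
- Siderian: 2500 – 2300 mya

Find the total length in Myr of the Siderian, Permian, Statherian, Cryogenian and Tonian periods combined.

811.998 million years

Duration is start − end for each: (2500 − 2300) + (298.9 − 251.902) + (1800 − 1600) + (720 − 635) + (1000 − 720).
That is 200 + 46.998 + 200 + 85 + 280, which totals 811.998 million years.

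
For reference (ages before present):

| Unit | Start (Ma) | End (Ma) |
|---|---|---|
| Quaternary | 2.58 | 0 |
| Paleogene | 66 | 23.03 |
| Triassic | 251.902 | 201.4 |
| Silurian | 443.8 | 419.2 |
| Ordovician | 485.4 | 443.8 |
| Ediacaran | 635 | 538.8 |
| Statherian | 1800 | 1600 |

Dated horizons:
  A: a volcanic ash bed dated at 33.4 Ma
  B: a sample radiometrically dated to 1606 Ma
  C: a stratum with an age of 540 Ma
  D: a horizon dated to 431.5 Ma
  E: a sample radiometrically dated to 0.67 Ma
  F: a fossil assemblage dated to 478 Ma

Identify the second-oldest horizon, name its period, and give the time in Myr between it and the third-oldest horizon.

Larger Ma means older, so oldest first: B 1606 > C 540 > F 478 > D 431.5 > A 33.4 > E 0.67.
Counting 2 along gives C (540 Ma); the excerpt puts that inside the Ediacaran, 635–538.8 Ma.
Next in line is F (478 Ma), and 540 − 478 = 62 Myr.

C, in the Ediacaran; 62 million years to F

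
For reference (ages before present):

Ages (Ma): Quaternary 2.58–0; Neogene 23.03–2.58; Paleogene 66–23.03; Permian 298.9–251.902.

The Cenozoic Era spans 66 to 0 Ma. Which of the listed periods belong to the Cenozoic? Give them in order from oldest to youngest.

Periods with both bounds inside 66–0 Ma: Paleogene (66–23.03), Neogene (23.03–2.58), Quaternary (2.58–0).

Paleogene, Neogene, Quaternary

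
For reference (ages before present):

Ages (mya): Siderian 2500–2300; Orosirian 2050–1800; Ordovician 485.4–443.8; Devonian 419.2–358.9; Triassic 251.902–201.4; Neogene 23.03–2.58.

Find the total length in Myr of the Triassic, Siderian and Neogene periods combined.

270.952 million years

Duration is start − end for each: (251.902 − 201.4) + (2500 − 2300) + (23.03 − 2.58).
That is 50.502 + 200 + 20.45, which totals 270.952 million years.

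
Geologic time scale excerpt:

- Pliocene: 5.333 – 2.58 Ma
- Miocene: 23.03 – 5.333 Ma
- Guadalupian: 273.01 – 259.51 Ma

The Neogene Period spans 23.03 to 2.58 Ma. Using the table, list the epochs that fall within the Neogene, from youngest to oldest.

Pliocene, Miocene

Epochs with both bounds inside 23.03–2.58 Ma: Pliocene (5.333–2.58), Miocene (23.03–5.333).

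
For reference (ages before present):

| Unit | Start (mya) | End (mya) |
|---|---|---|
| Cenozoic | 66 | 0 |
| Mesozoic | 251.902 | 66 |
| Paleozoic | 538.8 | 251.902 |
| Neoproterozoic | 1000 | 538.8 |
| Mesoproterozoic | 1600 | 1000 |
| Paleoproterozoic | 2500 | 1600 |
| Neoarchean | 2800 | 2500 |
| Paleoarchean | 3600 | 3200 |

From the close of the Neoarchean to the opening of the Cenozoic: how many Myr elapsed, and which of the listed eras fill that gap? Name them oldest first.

2434 million years; Paleoproterozoic, Mesoproterozoic, Neoproterozoic, Paleozoic, Mesozoic

End of Neoarchean = 2500 Ma; start of Cenozoic = 66 Ma.
Gap = 2500 − 66 = 2434 Myr.
Eras wholly inside 2500–66 Ma: Paleoproterozoic (2500–1600), Mesoproterozoic (1600–1000), Neoproterozoic (1000–538.8), Paleozoic (538.8–251.902), Mesozoic (251.902–66).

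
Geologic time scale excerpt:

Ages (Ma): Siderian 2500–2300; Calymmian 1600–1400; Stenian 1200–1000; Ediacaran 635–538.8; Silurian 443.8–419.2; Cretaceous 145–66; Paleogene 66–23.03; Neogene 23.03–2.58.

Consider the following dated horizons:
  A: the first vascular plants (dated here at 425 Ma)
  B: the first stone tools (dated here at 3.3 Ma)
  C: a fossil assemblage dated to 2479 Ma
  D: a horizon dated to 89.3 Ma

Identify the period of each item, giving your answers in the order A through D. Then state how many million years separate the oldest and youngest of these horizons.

Match each age against the start–end ranges in the excerpt: A = 425 Ma → Silurian (443.8–419.2); B = 3.3 Ma → Neogene (23.03–2.58); C = 2479 Ma → Siderian (2500–2300); D = 89.3 Ma → Cretaceous (145–66).
The largest age is 2479 Ma and the smallest is 3.3 Ma; their difference is 2475.7 Myr.

A — Silurian; B — Neogene; C — Siderian; D — Cretaceous; span 2475.7 million years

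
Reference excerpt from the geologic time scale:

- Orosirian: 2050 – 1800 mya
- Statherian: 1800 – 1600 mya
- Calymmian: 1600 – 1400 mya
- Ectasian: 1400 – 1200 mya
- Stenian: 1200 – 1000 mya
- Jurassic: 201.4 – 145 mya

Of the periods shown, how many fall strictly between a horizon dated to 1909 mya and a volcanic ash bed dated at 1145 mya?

3

The older date is 1909 Ma and the younger is 1145 Ma.
Periods with start < 1909 and end > 1145 Ma: Statherian (1800–1600), Calymmian (1600–1400), Ectasian (1400–1200).
That is 3 complete periods.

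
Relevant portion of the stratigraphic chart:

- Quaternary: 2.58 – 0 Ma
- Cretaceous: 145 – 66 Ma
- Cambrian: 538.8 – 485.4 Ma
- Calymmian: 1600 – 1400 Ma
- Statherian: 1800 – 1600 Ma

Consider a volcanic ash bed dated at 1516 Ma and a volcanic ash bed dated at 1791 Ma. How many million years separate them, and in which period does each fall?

275 million years apart; the first in the Calymmian, the second in the Statherian

Elapsed time: 1791 − 1516 = 275 Myr.
1516 Ma lies within 1600–1400 Ma: Calymmian.
1791 Ma lies within 1800–1600 Ma: Statherian.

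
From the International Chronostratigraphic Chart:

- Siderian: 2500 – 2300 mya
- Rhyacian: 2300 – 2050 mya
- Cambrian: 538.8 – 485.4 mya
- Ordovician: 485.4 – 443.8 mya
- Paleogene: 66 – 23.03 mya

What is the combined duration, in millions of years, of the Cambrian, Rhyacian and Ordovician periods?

Duration is start − end for each: (538.8 − 485.4) + (2300 − 2050) + (485.4 − 443.8).
That is 53.4 + 250 + 41.6, which totals 345 million years.

345 million years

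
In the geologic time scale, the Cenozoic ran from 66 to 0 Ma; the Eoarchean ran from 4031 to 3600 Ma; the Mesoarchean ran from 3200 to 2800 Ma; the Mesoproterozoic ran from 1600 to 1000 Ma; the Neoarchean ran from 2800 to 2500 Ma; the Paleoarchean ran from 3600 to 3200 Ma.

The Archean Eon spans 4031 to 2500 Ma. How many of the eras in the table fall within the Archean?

4

Eras inside 4031–2500 Ma: Eoarchean, Paleoarchean, Mesoarchean, Neoarchean — 4 in total.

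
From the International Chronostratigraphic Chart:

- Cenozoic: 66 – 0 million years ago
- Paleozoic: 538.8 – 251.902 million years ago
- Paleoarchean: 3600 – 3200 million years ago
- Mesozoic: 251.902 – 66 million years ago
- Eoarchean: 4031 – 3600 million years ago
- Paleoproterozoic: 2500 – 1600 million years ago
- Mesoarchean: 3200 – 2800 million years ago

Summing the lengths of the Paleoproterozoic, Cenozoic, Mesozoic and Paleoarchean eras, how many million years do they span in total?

Each duration: Paleoproterozoic = 900; Cenozoic = 66; Mesozoic = 185.902; Paleoarchean = 400.
Sum: 900 + 66 + 185.902 + 400 = 1551.902 Myr.

1551.902 million years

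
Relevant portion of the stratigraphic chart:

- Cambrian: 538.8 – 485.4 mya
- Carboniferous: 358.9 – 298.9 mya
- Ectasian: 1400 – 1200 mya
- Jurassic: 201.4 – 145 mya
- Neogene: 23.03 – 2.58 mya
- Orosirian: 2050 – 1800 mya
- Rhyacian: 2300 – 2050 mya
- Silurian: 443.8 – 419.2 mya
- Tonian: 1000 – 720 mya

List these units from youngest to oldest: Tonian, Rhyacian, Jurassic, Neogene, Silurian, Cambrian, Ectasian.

The oldest of these is Rhyacian (starts 2300 Ma) and the youngest is Neogene (ends 2.58 Ma).
In between, by decreasing start age: Ectasian (1400), Tonian (1000), Cambrian (538.8), Silurian (443.8), Jurassic (201.4).
Listing youngest first means reversing that sequence.

Neogene → Jurassic → Silurian → Cambrian → Tonian → Ectasian → Rhyacian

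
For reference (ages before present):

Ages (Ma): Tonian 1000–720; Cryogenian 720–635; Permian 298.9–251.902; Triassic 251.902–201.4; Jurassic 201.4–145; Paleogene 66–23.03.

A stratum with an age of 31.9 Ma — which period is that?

31.9 Ma lies between 66 and 23.03 Ma, so it falls in the Paleogene.

Paleogene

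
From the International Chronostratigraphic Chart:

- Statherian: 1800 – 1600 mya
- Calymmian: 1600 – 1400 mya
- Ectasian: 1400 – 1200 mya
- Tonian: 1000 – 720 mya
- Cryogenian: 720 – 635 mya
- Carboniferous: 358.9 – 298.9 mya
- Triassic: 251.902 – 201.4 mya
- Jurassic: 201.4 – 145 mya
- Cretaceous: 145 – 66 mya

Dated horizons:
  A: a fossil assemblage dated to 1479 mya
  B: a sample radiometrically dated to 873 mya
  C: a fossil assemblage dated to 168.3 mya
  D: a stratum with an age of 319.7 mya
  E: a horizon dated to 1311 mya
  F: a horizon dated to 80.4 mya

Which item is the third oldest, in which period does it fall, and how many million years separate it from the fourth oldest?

Sorted oldest-first by Ma: A (1479), E (1311), B (873), D (319.7), C (168.3), F (80.4).
The third oldest is B at 873 Ma, which lies in 1000–720 Ma: the Tonian.
The fourth oldest is D at 319.7 Ma; separation = |873 − 319.7| = 553.3 Myr.

B, in the Tonian; 553.3 million years to D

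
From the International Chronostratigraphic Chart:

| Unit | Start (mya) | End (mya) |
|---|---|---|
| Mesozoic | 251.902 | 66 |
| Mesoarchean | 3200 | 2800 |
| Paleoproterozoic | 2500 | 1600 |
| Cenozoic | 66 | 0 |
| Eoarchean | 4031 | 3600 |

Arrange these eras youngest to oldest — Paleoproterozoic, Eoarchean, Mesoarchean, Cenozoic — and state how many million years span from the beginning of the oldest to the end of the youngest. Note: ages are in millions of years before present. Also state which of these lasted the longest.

Cenozoic → Paleoproterozoic → Mesoarchean → Eoarchean; total span 4031 Myr; longest is Paleoproterozoic

From the excerpt: Paleoproterozoic 2500–1600; Eoarchean 4031–3600; Mesoarchean 3200–2800; Cenozoic 66–0 (Ma).
Larger Ma is earlier, so the oldest is Eoarchean and the youngest is Cenozoic; youngest to oldest: Cenozoic, Paleoproterozoic, Mesoarchean, Eoarchean.
Oldest start 4031 minus youngest end 0 gives 4031 Myr overall.
Individual lengths (start − end): Paleoproterozoic 900; Mesoarchean 400; Eoarchean 431; Cenozoic 66. The largest is Paleoproterozoic at 900 Myr.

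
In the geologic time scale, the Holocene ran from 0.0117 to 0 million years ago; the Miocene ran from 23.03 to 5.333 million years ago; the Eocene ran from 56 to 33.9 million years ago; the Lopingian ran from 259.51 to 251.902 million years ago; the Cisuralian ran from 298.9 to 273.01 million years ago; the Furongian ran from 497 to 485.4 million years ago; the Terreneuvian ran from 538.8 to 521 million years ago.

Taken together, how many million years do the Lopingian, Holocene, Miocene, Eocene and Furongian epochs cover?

59.0167 million years

Each duration: Lopingian = 7.608; Holocene = 0.0117; Miocene = 17.697; Eocene = 22.1; Furongian = 11.6.
Sum: 7.608 + 0.0117 + 17.697 + 22.1 + 11.6 = 59.0167 Myr.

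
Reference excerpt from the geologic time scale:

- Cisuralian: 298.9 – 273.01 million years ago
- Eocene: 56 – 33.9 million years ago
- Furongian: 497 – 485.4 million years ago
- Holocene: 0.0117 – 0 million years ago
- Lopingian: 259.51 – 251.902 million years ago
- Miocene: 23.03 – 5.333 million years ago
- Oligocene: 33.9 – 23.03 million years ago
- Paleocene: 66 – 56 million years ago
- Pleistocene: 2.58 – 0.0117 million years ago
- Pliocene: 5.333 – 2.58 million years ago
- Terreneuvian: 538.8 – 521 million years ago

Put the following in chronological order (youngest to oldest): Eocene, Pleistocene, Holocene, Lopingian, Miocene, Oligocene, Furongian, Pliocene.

Read off each span (Ma): Eocene 56–33.9; Pleistocene 2.58–0.0117; Holocene 0.0117–0; Lopingian 259.51–251.902; Miocene 23.03–5.333; Oligocene 33.9–23.03; Furongian 497–485.4; Pliocene 5.333–2.58.
Larger Ma is older, so oldest→youngest is Furongian, Lopingian, Eocene, Oligocene, Miocene, Pliocene, Pleistocene, Holocene; reverse it for youngest→oldest.

Holocene, Pleistocene, Pliocene, Miocene, Oligocene, Eocene, Lopingian, Furongian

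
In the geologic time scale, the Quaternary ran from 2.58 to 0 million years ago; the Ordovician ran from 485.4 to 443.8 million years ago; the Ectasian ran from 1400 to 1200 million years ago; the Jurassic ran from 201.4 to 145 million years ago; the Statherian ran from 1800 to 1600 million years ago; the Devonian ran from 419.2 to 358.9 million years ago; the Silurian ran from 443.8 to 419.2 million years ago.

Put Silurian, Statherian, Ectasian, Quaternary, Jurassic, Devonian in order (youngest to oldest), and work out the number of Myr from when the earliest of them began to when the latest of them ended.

From the excerpt: Silurian 443.8–419.2; Statherian 1800–1600; Ectasian 1400–1200; Quaternary 2.58–0; Jurassic 201.4–145; Devonian 419.2–358.9 (Ma).
Larger Ma is earlier, so the oldest is Statherian and the youngest is Quaternary; youngest to oldest: Quaternary, Jurassic, Devonian, Silurian, Ectasian, Statherian.
Oldest start 1800 minus youngest end 0 gives 1800 Myr overall.

Quaternary → Jurassic → Devonian → Silurian → Ectasian → Statherian; total span 1800 Myr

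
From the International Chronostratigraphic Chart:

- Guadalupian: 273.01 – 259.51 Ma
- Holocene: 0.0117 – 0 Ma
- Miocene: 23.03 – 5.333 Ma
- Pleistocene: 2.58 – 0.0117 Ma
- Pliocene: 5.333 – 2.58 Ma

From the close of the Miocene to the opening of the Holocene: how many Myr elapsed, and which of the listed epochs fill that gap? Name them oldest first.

5.3213 million years; Pliocene, Pleistocene

End of Miocene = 5.333 Ma; start of Holocene = 0.0117 Ma.
Gap = 5.333 − 0.0117 = 5.3213 Myr.
Epochs wholly inside 5.333–0.0117 Ma: Pliocene (5.333–2.58), Pleistocene (2.58–0.0117).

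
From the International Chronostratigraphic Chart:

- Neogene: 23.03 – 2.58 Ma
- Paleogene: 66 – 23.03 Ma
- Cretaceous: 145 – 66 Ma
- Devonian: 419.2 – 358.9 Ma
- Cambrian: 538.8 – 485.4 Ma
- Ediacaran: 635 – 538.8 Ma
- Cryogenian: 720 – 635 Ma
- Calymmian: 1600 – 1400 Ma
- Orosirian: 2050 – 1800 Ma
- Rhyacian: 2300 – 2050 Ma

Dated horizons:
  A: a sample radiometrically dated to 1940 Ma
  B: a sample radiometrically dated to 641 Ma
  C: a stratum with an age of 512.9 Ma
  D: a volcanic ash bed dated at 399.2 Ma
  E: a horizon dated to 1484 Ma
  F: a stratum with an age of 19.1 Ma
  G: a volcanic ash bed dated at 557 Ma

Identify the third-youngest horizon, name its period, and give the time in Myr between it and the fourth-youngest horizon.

C, in the Cambrian; 44.1 million years to G

Sorted youngest-first by Ma: F (19.1), D (399.2), C (512.9), G (557), B (641), E (1484), A (1940).
The third youngest is C at 512.9 Ma, which lies in 538.8–485.4 Ma: the Cambrian.
The fourth youngest is G at 557 Ma; separation = |512.9 − 557| = 44.1 Myr.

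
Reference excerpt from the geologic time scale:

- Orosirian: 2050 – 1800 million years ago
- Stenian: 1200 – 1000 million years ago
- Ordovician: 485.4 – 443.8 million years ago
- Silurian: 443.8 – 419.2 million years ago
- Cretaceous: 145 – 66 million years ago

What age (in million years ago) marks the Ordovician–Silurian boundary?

443.8 million years ago

The Ordovician ends and the Silurian begins at 443.8 million years ago.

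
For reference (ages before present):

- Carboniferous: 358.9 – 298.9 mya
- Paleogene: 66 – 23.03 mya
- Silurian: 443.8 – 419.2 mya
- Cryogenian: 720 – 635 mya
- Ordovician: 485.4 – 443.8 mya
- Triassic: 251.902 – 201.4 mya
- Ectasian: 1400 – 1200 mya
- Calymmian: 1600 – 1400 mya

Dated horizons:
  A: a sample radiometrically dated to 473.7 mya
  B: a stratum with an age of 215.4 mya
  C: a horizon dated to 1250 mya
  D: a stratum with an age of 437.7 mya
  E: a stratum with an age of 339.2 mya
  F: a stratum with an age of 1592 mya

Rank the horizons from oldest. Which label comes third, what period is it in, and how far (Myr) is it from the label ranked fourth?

Sorted oldest-first by Ma: F (1592), C (1250), A (473.7), D (437.7), E (339.2), B (215.4).
The third oldest is A at 473.7 Ma, which lies in 485.4–443.8 Ma: the Ordovician.
The fourth oldest is D at 437.7 Ma; separation = |473.7 − 437.7| = 36 Myr.

A, in the Ordovician; 36 million years to D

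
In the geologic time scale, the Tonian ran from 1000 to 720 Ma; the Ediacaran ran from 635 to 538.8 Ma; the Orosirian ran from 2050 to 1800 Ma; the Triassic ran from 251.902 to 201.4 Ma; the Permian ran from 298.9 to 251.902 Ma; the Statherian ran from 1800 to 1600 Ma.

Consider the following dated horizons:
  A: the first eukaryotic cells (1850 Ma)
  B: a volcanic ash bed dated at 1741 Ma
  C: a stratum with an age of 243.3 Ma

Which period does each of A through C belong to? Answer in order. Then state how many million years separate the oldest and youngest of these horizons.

A: 1850 Ma lies in 2050–1800 Ma, so Orosirian.
B: 1741 Ma lies in 1800–1600 Ma, so Statherian.
C: 243.3 Ma lies in 251.902–201.4 Ma, so Triassic.
Oldest = 1850 Ma, youngest = 243.3 Ma → span 1606.7 Myr.

A — Orosirian; B — Statherian; C — Triassic; span 1606.7 million years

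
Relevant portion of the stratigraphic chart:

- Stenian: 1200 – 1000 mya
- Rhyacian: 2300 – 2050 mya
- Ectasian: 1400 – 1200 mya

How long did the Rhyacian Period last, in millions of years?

250 million years

2300 − 2050 = 250 million years.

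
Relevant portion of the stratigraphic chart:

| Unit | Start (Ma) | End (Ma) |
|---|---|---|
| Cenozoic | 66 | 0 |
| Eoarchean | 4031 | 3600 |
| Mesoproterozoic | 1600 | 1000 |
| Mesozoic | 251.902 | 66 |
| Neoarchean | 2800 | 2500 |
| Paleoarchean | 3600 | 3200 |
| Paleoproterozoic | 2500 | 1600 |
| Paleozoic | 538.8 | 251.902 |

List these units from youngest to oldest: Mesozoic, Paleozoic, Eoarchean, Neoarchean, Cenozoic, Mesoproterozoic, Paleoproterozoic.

The oldest of these is Eoarchean (starts 4031 Ma) and the youngest is Cenozoic (ends 0 Ma).
In between, by decreasing start age: Neoarchean (2800), Paleoproterozoic (2500), Mesoproterozoic (1600), Paleozoic (538.8), Mesozoic (251.902).
Listing youngest first means reversing that sequence.

Cenozoic → Mesozoic → Paleozoic → Mesoproterozoic → Paleoproterozoic → Neoarchean → Eoarchean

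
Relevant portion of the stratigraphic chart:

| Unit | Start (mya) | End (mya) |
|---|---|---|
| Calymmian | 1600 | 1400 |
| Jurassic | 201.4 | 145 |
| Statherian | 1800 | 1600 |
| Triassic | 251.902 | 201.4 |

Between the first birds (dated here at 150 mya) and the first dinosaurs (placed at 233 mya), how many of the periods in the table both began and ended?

0

The older date is 233 Ma and the younger is 150 Ma.
No period both begins after 233 Ma and ends before 150 Ma, so the count is 0.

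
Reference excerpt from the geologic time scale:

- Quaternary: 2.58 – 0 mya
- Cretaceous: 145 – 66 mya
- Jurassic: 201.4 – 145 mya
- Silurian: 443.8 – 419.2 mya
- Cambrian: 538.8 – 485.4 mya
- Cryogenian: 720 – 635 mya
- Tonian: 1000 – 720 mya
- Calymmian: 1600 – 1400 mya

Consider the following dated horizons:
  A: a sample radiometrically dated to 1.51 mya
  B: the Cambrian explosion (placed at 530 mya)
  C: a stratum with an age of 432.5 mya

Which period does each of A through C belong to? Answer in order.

A — Quaternary; B — Cambrian; C — Silurian

A: 1.51 Ma lies in 2.58–0 Ma, so Quaternary.
B: 530 Ma lies in 538.8–485.4 Ma, so Cambrian.
C: 432.5 Ma lies in 443.8–419.2 Ma, so Silurian.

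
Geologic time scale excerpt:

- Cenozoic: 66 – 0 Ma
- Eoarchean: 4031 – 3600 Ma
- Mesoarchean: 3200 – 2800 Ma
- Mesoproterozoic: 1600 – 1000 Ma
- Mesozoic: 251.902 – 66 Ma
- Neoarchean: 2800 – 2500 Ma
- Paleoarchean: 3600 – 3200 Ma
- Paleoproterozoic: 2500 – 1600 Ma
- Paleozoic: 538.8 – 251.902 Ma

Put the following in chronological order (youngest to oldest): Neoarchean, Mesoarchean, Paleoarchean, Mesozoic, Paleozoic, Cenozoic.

The oldest of these is Paleoarchean (starts 3600 Ma) and the youngest is Cenozoic (ends 0 Ma).
In between, by decreasing start age: Mesoarchean (3200), Neoarchean (2800), Paleozoic (538.8), Mesozoic (251.902).
Listing youngest first means reversing that sequence.

Cenozoic, Mesozoic, Paleozoic, Neoarchean, Mesoarchean, Paleoarchean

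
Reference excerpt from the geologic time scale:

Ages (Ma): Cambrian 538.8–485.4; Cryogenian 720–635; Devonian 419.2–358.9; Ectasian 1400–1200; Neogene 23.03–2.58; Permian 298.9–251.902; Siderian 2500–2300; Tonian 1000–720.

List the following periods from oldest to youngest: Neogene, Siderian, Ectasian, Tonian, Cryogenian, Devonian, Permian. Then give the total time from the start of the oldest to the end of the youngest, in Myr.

Siderian → Ectasian → Tonian → Cryogenian → Devonian → Permian → Neogene; total span 2497.42 Myr

Start ages (Ma): Siderian 2500, Ectasian 1400, Tonian 1000, Cryogenian 720, Devonian 419.2, Permian 298.9, Neogene 23.03.
Ordered oldest to youngest: Siderian, Ectasian, Tonian, Cryogenian, Devonian, Permian, Neogene.
Span = 2500 − 2.58 = 2497.42 Myr.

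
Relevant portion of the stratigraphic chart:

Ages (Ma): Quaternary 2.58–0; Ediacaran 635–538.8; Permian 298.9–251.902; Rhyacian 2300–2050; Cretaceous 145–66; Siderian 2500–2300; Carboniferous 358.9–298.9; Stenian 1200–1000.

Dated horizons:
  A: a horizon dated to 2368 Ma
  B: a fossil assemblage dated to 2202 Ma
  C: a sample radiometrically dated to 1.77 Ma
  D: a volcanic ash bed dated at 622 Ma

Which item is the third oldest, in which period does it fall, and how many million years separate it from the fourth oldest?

Larger Ma means older, so oldest first: A 2368 > B 2202 > D 622 > C 1.77.
Counting 3 along gives D (622 Ma); the excerpt puts that inside the Ediacaran, 635–538.8 Ma.
Next in line is C (1.77 Ma), and 622 − 1.77 = 620.23 Myr.

D, in the Ediacaran; 620.23 million years to C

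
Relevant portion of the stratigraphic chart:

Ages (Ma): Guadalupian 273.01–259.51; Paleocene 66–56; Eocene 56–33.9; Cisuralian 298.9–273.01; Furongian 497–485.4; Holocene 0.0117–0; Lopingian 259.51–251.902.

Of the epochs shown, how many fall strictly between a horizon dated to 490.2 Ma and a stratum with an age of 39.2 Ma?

4

The older date is 490.2 Ma and the younger is 39.2 Ma.
Epochs with start < 490.2 and end > 39.2 Ma: Cisuralian (298.9–273.01), Guadalupian (273.01–259.51), Lopingian (259.51–251.902), Paleocene (66–56).
That is 4 complete epochs.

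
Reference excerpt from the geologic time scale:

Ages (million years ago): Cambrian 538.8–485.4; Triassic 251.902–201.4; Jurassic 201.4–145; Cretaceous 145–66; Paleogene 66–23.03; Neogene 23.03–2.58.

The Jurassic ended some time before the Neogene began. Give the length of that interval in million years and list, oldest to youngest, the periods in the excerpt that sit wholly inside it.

End of Jurassic = 145 Ma; start of Neogene = 23.03 Ma.
Gap = 145 − 23.03 = 121.97 Myr.
Periods wholly inside 145–23.03 Ma: Cretaceous (145–66), Paleogene (66–23.03).

121.97 million years; Cretaceous, Paleogene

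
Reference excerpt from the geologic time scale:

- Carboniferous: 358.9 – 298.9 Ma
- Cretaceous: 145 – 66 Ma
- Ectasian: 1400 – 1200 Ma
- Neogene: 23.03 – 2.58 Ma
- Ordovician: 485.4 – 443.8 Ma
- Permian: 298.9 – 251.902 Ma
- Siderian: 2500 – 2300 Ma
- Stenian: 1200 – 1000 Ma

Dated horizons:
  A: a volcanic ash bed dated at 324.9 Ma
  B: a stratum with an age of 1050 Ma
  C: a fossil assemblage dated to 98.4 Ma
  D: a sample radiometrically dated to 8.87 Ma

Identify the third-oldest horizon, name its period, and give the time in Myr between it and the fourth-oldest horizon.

C, in the Cretaceous; 89.53 million years to D

Sorted oldest-first by Ma: B (1050), A (324.9), C (98.4), D (8.87).
The third oldest is C at 98.4 Ma, which lies in 145–66 Ma: the Cretaceous.
The fourth oldest is D at 8.87 Ma; separation = |98.4 − 8.87| = 89.53 Myr.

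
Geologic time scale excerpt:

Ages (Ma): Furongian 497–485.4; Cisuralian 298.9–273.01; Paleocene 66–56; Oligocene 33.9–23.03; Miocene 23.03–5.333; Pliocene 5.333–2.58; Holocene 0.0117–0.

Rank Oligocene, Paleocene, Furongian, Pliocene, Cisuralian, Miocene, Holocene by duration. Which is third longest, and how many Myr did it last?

Start − end for each: Oligocene 33.9 − 23.03 = 10.87; Paleocene 66 − 56 = 10; Furongian 497 − 485.4 = 11.6; Pliocene 5.333 − 2.58 = 2.753; Cisuralian 298.9 − 273.01 = 25.89; Miocene 23.03 − 5.333 = 17.697; Holocene 0.0117 − 0 = 0.0117.
Ranking these from longest: Cisuralian > Miocene > Furongian > Oligocene > Paleocene > Pliocene > Holocene.
Position 3 in that ranking is Furongian, which lasted 11.6 Myr.

Furongian, 11.6 million years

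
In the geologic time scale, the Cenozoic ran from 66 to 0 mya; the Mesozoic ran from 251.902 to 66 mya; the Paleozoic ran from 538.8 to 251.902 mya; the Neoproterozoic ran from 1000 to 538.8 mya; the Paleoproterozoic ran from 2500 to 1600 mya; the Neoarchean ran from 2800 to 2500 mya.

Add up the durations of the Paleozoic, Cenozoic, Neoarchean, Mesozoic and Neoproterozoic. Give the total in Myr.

1300 million years

Duration is start − end for each: (538.8 − 251.902) + (66 − 0) + (2800 − 2500) + (251.902 − 66) + (1000 − 538.8).
That is 286.898 + 66 + 300 + 185.902 + 461.2, which totals 1300 million years.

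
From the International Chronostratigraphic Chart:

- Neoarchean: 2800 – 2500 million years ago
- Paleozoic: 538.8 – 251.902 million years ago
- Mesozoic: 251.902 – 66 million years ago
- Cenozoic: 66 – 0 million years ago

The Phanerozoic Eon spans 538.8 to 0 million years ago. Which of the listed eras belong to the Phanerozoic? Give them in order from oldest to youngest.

Eras with both bounds inside 538.8–0 Ma: Paleozoic (538.8–251.902), Mesozoic (251.902–66), Cenozoic (66–0).

Paleozoic, Mesozoic, Cenozoic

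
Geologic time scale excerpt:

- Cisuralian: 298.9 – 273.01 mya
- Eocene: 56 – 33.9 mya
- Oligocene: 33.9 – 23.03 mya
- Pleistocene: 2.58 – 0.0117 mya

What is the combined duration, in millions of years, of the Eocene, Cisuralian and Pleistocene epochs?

Duration is start − end for each: (56 − 33.9) + (298.9 − 273.01) + (2.58 − 0.0117).
That is 22.1 + 25.89 + 2.5683, which totals 50.5583 million years.

50.5583 million years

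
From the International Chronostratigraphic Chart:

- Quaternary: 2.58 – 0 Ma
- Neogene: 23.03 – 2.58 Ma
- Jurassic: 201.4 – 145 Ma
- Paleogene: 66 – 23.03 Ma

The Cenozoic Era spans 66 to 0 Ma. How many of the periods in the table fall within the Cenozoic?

3

Periods inside 66–0 Ma: Paleogene, Neogene, Quaternary — 3 in total.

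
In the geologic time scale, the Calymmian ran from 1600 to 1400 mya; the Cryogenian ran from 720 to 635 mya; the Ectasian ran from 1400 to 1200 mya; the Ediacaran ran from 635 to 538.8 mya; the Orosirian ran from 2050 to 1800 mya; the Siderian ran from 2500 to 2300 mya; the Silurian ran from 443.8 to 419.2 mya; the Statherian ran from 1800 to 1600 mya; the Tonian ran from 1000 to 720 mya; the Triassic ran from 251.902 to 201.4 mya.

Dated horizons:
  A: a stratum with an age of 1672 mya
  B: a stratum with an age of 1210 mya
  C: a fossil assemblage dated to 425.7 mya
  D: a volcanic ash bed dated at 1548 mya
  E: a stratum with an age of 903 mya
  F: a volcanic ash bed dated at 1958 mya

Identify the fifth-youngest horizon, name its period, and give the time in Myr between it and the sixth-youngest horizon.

Smaller Ma means younger, so youngest first: C 425.7 < E 903 < B 1210 < D 1548 < A 1672 < F 1958.
Counting 5 along gives A (1672 Ma); the excerpt puts that inside the Statherian, 1800–1600 Ma.
Next in line is F (1958 Ma), and 1958 − 1672 = 286 Myr.

A, in the Statherian; 286 million years to F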